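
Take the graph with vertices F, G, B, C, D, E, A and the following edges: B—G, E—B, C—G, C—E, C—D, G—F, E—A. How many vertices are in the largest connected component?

7

Starting from A we can reach A, B, C, D, E, F, G. That is one component of size 7.
The largest has 7 vertices.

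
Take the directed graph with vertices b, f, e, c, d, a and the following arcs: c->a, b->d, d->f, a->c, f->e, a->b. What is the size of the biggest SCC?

{a, c} are all mutually reachable — one SCC of size 2.
{f} is an SCC by itself.
{b} is an SCC by itself.
{d} is an SCC by itself.
{e} is an SCC by itself.
The largest has 2 vertices.

2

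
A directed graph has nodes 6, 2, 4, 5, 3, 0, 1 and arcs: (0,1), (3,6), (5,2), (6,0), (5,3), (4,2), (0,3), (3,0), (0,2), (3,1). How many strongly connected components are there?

{0, 3, 6} are all mutually reachable — one SCC of size 3.
{2} is an SCC by itself.
{4} is an SCC by itself.
{1} is an SCC by itself.
{5} is an SCC by itself.
That gives 5 strongly connected components.

5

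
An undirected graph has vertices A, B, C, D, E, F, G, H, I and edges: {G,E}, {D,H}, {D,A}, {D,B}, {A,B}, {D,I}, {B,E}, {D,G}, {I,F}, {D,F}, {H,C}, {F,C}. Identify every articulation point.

Removing D increases the component count from 1 to 2, so D is a cut vertex.
By contrast removing C leaves 1 component; it is not a cut vertex. No other vertex is a cut vertex either.

D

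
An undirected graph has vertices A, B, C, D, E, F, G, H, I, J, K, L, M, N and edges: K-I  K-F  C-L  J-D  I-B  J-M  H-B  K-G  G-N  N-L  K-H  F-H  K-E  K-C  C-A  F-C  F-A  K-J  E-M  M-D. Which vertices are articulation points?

K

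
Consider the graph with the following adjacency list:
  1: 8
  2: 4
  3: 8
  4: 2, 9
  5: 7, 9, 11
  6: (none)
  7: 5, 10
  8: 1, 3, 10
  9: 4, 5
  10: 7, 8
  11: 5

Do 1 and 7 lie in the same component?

Yes

From 1 we can reach 1, 2, 3, 4, 5, 7, 8, 9, 10, 11, which includes 7.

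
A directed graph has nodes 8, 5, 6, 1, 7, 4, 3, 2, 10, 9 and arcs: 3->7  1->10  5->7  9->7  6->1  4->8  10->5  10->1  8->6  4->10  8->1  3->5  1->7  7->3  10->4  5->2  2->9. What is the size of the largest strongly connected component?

{1, 4, 6, 8, 10} are all mutually reachable — one SCC of size 5.
{2, 3, 5, 7, 9} are all mutually reachable — one SCC of size 5.
The largest has 5 vertices.

5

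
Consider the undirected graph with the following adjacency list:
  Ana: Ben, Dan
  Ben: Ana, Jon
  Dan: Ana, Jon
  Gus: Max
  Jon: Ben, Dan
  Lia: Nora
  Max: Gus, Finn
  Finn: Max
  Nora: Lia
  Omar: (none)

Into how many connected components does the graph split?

4

Omar is isolated — a component by itself.
Starting from Lia we can reach Lia, Nora. That is one component of size 2.
Starting from Gus we can reach Gus, Max, Finn. That is one component of size 3.
Starting from Ana we can reach Ana, Ben, Dan, Jon. That is one component of size 4.
Total: 4 components.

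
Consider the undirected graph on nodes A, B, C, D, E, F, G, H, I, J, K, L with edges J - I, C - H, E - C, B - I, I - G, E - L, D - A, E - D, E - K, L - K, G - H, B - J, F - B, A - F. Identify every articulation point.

E

Removing E increases the component count from 1 to 2, so E is a cut vertex.
By contrast removing A leaves 1 component; it is not a cut vertex. No other vertex is a cut vertex either.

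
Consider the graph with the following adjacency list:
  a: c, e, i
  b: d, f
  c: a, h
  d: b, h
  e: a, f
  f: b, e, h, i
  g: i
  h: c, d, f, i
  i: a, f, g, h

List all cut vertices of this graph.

Removing i increases the component count from 1 to 2, so i is a cut vertex.
By contrast removing d leaves 1 component; it is not a cut vertex. No other vertex is a cut vertex either.

i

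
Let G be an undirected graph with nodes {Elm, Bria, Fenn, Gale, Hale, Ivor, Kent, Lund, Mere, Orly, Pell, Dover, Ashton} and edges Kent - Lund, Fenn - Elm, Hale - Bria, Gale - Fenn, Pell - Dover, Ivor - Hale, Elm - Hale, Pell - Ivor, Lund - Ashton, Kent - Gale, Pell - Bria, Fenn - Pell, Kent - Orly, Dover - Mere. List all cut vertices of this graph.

Fenn, Gale, Kent, Lund, Pell, Dover

Removing Fenn increases the component count from 1 to 2, so Fenn is a cut vertex.
Removing Gale increases the component count from 1 to 2, so Gale is a cut vertex.
Removing Kent increases the component count from 1 to 3, so Kent is a cut vertex.
Likewise Lund, Pell, Dover are cut vertices.
By contrast removing Ivor leaves 1 component; it is not a cut vertex. No other vertex is a cut vertex either.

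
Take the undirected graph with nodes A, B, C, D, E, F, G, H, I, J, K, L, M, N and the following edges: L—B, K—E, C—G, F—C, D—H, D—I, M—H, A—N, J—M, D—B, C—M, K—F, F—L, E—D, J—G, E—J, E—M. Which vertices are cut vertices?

D

Removing D increases the component count from 2 to 3, so D is a cut vertex.
By contrast removing F leaves 2 components; it is not a cut vertex. No other vertex is a cut vertex either.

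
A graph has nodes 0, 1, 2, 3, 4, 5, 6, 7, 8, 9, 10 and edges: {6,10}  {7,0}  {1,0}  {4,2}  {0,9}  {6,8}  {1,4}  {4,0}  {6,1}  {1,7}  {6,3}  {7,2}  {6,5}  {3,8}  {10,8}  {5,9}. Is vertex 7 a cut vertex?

No

Deleting 7 leaves 1 component (was 1) (its neighbors 0, 1, 2 remain connected to each other), so 7 is not a cut vertex.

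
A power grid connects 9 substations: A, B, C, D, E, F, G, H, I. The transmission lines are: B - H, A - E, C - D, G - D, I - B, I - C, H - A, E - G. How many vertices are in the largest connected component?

8

F is isolated — a component by itself.
Starting from A we can reach A, B, C, D, E, G, H, I. That is one component of size 8.
The largest has 8 vertices.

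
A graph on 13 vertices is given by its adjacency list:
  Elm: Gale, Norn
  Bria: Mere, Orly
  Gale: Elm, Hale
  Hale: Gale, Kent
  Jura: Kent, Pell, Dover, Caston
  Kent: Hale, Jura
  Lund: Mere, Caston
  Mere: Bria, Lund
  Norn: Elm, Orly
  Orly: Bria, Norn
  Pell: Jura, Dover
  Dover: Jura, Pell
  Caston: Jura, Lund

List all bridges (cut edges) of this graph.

none

The edges on the cycle Jura-Pell-Dover-Jura are not bridges since each lies on that cycle.
Every edge lies on some cycle, so there are no bridges.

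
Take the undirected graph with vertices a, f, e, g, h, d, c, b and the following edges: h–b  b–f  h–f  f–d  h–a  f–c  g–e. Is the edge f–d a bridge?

Yes

Removing f–d leaves no path between f and d: the component count goes from 2 to 3. So it is a bridge.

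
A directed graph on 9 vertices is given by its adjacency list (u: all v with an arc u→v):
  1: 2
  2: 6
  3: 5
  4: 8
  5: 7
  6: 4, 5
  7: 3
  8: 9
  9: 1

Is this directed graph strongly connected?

No

There is no directed path from 3 to 2, so the graph is not strongly connected.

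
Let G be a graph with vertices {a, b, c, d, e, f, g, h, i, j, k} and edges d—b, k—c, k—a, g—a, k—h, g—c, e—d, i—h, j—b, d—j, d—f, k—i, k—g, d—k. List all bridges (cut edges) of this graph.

The edges on the cycle k-i-h-k are not bridges since each lies on that cycle.
But removing d—f disconnects d from f; removing d—e disconnects d from e; removing d—k disconnects d from k — these are bridges.

d-e, d-f, d-k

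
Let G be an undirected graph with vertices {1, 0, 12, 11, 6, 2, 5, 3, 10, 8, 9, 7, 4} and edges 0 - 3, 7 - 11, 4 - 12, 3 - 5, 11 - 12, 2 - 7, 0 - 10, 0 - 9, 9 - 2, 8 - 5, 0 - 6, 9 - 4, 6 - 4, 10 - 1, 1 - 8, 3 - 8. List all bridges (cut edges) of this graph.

none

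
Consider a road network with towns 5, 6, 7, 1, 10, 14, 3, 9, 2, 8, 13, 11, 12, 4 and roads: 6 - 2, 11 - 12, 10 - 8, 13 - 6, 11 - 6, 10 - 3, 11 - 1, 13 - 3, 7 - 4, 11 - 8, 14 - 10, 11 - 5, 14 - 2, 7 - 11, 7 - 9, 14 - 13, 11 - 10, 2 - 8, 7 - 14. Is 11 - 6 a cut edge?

No

After removing 11 - 6, the path 11-8-2-6 still connects them, so the edge is not a bridge.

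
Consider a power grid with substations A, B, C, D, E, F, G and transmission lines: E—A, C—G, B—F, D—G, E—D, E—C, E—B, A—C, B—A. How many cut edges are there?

1

The edges on the cycle E-B-A-E are not bridges since each lies on that cycle.
But removing F—B disconnects F from B — this is a bridge.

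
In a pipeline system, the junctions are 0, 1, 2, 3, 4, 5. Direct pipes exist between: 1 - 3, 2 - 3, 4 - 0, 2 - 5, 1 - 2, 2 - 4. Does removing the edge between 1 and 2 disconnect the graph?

After removing 1 - 2, the path 1-3-2 still connects them, so the edge is not a bridge.

No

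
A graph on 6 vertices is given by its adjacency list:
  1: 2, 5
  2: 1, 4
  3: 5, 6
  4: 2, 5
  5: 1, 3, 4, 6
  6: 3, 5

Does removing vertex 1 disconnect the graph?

No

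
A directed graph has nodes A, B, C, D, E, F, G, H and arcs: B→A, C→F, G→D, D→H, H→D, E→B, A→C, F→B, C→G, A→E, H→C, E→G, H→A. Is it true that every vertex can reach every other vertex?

From B we can reach every vertex (A, B, C, D, E, F, G, H), and every vertex can reach B (A, B, C, D, E, F, G, H). So the whole graph is one strongly connected component.

Yes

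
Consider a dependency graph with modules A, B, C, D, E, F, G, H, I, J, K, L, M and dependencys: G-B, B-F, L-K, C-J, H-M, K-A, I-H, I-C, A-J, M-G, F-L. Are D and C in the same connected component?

The component containing D is {D}, and C is not in it.

No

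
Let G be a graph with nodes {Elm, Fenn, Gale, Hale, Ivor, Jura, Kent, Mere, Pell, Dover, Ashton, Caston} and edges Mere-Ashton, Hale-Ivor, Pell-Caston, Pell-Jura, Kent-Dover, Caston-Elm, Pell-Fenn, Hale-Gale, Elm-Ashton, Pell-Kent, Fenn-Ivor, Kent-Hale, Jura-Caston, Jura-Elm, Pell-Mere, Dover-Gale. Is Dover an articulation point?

Deleting Dover leaves 1 component (was 1) (its neighbors Gale, Kent remain connected to each other), so Dover is not a cut vertex.

No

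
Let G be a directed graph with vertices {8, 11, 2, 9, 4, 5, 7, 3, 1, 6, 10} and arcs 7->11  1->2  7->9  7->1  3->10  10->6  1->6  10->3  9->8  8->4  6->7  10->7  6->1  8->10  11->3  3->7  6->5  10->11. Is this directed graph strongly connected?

No

There is no directed path from 2 to 3, so the graph is not strongly connected.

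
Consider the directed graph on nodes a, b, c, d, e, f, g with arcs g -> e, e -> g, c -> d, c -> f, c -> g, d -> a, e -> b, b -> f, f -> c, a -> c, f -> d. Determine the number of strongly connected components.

1

{a, b, c, d, e, f, g} are all mutually reachable — one SCC of size 7.
That gives 1 strongly connected component.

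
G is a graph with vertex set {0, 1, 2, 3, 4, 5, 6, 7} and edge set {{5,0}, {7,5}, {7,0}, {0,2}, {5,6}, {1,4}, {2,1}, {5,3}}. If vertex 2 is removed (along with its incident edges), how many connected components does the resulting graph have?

2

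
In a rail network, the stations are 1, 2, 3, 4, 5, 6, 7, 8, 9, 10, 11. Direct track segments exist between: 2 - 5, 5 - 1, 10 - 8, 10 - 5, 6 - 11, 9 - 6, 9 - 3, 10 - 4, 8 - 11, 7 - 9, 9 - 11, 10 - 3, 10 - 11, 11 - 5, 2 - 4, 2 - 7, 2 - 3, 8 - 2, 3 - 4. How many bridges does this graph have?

1

The edges on the cycle 8-2-7-9-6-11-8 are not bridges since each lies on that cycle.
But removing 1 - 5 disconnects 1 from 5 — this is a bridge.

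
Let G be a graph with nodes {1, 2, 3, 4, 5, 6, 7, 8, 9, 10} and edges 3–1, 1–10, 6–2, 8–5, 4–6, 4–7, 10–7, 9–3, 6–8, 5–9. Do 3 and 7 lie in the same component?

Yes

From 3 we can reach 1, 2, 3, 4, 5, 6, 7, 8, 9, 10, which includes 7.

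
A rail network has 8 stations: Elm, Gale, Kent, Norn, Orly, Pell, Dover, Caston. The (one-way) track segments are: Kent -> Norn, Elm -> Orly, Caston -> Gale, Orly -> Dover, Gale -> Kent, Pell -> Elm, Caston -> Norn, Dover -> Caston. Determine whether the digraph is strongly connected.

There is no directed path from Orly to Pell, so the graph is not strongly connected.

No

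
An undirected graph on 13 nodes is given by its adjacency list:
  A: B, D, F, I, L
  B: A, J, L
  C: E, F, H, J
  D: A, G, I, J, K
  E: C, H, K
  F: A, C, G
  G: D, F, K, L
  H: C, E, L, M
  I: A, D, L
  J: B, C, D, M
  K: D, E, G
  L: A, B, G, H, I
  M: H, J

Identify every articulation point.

Removing I, for instance, still leaves 1 component. No single vertex removal increases the component count — the graph has no articulation points.

none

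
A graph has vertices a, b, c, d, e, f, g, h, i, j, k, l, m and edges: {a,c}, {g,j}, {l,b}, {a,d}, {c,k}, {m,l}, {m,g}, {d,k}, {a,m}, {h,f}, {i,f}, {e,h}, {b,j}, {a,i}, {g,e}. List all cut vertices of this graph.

Removing a increases the component count from 1 to 2, so a is a cut vertex.
By contrast removing m leaves 1 component; it is not a cut vertex. No other vertex is a cut vertex either.

a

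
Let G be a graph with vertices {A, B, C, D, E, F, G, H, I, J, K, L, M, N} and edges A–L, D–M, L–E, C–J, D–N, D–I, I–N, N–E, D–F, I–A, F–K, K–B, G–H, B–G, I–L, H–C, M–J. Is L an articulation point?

No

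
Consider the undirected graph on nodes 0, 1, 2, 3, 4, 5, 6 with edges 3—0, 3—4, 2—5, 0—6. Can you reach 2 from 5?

Yes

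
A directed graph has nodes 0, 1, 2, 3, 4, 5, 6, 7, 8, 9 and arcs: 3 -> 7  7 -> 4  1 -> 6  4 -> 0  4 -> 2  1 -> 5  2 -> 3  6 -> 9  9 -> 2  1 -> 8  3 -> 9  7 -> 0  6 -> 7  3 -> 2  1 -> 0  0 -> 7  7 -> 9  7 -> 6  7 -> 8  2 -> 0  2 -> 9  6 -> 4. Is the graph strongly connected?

No

There is no directed path from 7 to 5, so the graph is not strongly connected.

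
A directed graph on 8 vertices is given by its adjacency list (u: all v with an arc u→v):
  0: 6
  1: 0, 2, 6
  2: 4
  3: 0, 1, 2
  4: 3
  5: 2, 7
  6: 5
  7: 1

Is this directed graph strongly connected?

Yes

From 3 we can reach every vertex (0, 1, 2, 3, 4, 5, 6, 7), and every vertex can reach 3 (0, 1, 2, 3, 4, 5, 6, 7). So the whole graph is one strongly connected component.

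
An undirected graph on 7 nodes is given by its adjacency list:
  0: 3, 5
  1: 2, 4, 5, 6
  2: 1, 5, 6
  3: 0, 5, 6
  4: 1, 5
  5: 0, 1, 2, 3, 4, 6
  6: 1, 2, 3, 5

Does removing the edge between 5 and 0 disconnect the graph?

No

After removing 5-0, the path 5-3-0 still connects them, so the edge is not a bridge.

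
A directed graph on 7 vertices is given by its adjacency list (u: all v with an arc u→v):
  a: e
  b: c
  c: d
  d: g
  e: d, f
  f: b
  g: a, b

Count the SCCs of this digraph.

{a, b, c, d, e, f, g} are all mutually reachable — one SCC of size 7.
That gives 1 strongly connected component.

1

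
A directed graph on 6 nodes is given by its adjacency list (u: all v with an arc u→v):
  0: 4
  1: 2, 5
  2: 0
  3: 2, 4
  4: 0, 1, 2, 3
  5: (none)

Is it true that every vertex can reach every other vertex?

There is no directed path from 5 to 0, so the graph is not strongly connected.

No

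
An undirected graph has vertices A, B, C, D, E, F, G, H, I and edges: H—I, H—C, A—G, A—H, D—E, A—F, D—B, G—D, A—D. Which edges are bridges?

The edges on the cycle A-G-D-A are not bridges since each lies on that cycle.
But removing H—I disconnects H from I; removing B—D disconnects B from D; removing D—E disconnects D from E; removing A—H disconnects A from H — these are bridges.
In total 6 edges are bridges.

A-F, A-H, B-D, C-H, D-E, H-I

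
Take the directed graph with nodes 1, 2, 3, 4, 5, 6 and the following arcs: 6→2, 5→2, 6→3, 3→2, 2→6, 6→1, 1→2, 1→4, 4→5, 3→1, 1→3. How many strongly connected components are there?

{1, 2, 3, 4, 5, 6} are all mutually reachable — one SCC of size 6.
That gives 1 strongly connected component.

1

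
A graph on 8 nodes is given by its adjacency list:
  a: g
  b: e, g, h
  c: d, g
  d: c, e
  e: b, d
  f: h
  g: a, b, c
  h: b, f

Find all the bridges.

The edges on the cycle b-g-c-d-e-b are not bridges since each lies on that cycle.
But removing g-a disconnects g from a; removing h-f disconnects h from f; removing b-h disconnects b from h — these are bridges.

a-g, b-h, f-h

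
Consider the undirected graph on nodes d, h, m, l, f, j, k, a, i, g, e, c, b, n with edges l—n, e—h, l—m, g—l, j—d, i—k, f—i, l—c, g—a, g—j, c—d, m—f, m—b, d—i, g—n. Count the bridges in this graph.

4

The edges on the cycle g-l-m-f-i-d-j-g are not bridges since each lies on that cycle.
But removing m—b disconnects m from b; removing g—a disconnects g from a; removing e—h disconnects e from h; removing i—k disconnects i from k — these are bridges.
That makes 4 bridges.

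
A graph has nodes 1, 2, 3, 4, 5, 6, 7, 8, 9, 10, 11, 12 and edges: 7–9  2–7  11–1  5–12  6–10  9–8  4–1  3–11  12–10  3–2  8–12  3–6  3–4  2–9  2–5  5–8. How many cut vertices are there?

1

Removing 3 increases the component count from 1 to 2, so 3 is a cut vertex.
By contrast removing 4 leaves 1 component; it is not a cut vertex. No other vertex is a cut vertex either.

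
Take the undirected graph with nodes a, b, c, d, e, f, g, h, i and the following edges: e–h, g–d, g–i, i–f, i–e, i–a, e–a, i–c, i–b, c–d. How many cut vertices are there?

2

Removing e increases the component count from 1 to 2, so e is a cut vertex.
Removing i increases the component count from 1 to 4, so i is a cut vertex.
By contrast removing d leaves 1 component; it is not a cut vertex. No other vertex is a cut vertex either.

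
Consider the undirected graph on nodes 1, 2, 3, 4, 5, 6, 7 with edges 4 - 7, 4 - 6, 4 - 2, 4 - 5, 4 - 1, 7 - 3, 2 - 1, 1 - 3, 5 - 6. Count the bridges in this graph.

The edges on the cycle 4-5-6-4 are not bridges since each lies on that cycle.
Every edge lies on some cycle, so there are no bridges.

0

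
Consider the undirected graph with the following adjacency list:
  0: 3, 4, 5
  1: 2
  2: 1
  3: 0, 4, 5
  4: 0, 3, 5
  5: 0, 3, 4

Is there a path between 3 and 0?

Yes

From 3 we can reach 0, 3, 4, 5, which includes 0.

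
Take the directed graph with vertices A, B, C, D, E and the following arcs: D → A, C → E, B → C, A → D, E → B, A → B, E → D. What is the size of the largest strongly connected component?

5

{A, B, C, D, E} are all mutually reachable — one SCC of size 5.
The largest has 5 vertices.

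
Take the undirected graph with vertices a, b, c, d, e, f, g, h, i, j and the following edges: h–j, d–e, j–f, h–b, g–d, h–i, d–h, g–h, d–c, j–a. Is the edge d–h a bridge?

No

After removing d–h, the path d-g-h still connects them, so the edge is not a bridge.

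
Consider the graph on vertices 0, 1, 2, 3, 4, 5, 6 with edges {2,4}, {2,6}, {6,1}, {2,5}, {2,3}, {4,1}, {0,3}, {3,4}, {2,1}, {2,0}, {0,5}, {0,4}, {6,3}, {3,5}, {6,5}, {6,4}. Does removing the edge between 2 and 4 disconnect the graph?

After removing 2-4, the path 2-6-4 still connects them, so the edge is not a bridge.

No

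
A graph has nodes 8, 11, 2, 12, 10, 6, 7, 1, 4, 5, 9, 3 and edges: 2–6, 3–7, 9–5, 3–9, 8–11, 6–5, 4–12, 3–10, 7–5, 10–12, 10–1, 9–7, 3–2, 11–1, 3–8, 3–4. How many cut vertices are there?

1

Removing 3 increases the component count from 1 to 2, so 3 is a cut vertex.
By contrast removing 2 leaves 1 component; it is not a cut vertex. No other vertex is a cut vertex either.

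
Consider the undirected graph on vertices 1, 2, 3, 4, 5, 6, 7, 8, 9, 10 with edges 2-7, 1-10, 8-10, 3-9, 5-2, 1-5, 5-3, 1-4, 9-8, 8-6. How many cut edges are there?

4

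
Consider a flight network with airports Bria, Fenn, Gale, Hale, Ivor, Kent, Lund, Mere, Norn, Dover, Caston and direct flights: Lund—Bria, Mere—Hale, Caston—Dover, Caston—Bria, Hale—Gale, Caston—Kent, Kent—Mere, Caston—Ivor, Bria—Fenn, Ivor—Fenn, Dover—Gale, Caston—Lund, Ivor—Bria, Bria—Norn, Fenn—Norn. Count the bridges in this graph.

0

The edges on the cycle Caston-Ivor-Fenn-Norn-Bria-Caston are not bridges since each lies on that cycle.
Every edge lies on some cycle, so there are no bridges.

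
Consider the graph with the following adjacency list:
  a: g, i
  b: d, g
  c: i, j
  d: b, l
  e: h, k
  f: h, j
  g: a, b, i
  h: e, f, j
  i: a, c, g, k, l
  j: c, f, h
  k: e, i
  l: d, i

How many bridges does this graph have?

The edges on the cycle j-f-h-j are not bridges since each lies on that cycle.
Every edge lies on some cycle, so there are no bridges.

0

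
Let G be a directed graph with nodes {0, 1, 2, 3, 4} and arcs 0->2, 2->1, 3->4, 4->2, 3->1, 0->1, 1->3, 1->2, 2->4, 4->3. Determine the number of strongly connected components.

{1, 2, 3, 4} are all mutually reachable — one SCC of size 4.
{0} is an SCC by itself.
That gives 2 strongly connected components.

2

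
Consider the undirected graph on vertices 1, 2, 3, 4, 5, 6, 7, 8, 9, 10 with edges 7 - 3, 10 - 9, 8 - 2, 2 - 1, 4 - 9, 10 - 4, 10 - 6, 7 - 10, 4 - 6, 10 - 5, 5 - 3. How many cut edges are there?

2

The edges on the cycle 7-10-5-3-7 are not bridges since each lies on that cycle.
But removing 2 - 1 disconnects 2 from 1; removing 2 - 8 disconnects 2 from 8 — these are bridges.
That makes 2 bridges.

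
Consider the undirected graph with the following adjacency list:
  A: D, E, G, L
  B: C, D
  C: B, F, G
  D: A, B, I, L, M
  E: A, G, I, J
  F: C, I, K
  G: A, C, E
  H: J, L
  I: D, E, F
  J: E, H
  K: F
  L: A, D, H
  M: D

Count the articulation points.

Removing D increases the component count from 1 to 2, so D is a cut vertex.
Removing F increases the component count from 1 to 2, so F is a cut vertex.
By contrast removing C leaves 1 component; it is not a cut vertex. No other vertex is a cut vertex either.

2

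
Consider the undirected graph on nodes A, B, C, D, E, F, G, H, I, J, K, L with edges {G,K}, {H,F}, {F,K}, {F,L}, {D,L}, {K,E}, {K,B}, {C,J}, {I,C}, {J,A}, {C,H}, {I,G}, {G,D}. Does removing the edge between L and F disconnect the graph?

No

After removing L—F, the path L-D-G-K-F still connects them, so the edge is not a bridge.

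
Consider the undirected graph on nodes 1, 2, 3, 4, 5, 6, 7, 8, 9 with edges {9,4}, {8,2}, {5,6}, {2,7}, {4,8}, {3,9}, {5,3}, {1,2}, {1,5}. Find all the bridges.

2-7, 5-6

The edges on the cycle 1-5-3-9-4-8-2-1 are not bridges since each lies on that cycle.
But removing 7—2 disconnects 7 from 2; removing 5—6 disconnects 5 from 6 — these are bridges.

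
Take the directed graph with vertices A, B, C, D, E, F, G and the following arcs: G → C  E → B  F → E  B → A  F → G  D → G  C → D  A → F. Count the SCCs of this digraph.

{A, B, E, F} are all mutually reachable — one SCC of size 4.
{C, D, G} are all mutually reachable — one SCC of size 3.
That gives 2 strongly connected components.

2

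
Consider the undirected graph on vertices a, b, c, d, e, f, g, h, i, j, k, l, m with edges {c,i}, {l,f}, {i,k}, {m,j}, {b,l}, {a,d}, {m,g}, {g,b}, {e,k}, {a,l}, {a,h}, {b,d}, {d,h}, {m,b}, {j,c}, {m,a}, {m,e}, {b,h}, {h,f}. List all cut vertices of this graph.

m

Removing m increases the component count from 1 to 2, so m is a cut vertex.
By contrast removing b leaves 1 component; it is not a cut vertex. No other vertex is a cut vertex either.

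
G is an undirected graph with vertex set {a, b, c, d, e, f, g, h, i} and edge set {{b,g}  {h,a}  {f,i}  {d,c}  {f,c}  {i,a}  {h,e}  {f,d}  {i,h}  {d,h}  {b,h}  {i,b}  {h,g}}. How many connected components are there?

1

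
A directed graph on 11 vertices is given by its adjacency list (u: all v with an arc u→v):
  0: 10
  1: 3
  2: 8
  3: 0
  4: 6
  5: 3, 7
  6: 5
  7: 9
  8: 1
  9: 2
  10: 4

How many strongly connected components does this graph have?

1

{0, 1, 2, 3, 4, 5, 6, 7, 8, 9, 10} are all mutually reachable — one SCC of size 11.
That gives 1 strongly connected component.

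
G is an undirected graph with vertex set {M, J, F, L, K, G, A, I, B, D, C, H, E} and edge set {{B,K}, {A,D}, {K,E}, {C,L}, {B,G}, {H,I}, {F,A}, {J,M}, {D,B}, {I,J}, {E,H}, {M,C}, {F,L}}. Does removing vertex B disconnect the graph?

Yes

Deleting B raises the number of components from 1 to 2, so B is a cut vertex.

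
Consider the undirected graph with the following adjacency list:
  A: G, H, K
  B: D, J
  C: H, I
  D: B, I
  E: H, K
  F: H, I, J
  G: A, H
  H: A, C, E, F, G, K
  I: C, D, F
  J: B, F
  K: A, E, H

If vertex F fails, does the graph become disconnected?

No

Deleting F leaves 1 component (was 1) (its neighbors H, I, J remain connected to each other), so F is not a cut vertex.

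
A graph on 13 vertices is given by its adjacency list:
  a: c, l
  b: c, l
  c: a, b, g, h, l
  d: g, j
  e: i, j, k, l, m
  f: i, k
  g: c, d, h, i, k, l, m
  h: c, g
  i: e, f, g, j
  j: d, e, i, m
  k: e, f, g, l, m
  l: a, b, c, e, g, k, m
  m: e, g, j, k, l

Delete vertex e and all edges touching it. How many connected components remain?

With e gone, the remaining components are: {a, b, c, d, f, g, h, i, j, k, l, m}.
That is 1 component.

1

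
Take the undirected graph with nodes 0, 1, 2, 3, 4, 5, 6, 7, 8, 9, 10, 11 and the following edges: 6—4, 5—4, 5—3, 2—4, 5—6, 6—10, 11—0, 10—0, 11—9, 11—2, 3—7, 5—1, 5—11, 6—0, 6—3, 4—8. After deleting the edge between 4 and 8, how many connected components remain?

2

Before removal there is 1 component.
4—8 is a bridge — removing it separates 4's side from 8's side.
After removal: 2 components.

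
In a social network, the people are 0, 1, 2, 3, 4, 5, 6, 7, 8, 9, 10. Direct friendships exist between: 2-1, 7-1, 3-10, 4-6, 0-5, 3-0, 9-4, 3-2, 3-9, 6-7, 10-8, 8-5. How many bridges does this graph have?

The edges on the cycle 3-9-4-6-7-1-2-3 are not bridges since each lies on that cycle.
Every edge lies on some cycle, so there are no bridges.

0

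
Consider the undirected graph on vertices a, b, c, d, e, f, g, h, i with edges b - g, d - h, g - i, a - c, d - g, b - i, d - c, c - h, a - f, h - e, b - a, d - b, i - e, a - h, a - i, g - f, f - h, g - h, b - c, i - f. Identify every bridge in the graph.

The edges on the cycle b-a-f-g-b are not bridges since each lies on that cycle.
Every edge lies on some cycle, so there are no bridges.

none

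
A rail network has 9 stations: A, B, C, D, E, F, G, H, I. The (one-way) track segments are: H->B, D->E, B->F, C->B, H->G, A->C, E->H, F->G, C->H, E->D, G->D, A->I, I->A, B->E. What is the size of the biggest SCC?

{B, D, E, F, G, H} are all mutually reachable — one SCC of size 6.
{A, I} are all mutually reachable — one SCC of size 2.
{C} is an SCC by itself.
The largest has 6 vertices.

6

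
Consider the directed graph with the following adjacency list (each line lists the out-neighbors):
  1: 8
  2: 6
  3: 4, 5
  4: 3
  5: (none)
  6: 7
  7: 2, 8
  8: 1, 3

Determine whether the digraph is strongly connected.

No

There is no directed path from 8 to 2, so the graph is not strongly connected.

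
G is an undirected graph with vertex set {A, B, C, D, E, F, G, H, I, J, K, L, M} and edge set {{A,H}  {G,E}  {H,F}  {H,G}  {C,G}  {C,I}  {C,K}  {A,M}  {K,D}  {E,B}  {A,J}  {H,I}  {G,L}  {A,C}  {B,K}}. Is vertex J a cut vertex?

No

Deleting J leaves 1 component (was 1), so J is not a cut vertex.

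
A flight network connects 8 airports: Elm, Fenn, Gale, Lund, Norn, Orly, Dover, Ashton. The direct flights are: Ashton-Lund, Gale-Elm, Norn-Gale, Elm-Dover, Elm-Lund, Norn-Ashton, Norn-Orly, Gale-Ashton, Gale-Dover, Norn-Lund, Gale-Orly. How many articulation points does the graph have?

0

Removing Gale, for instance, still leaves 2 components. No single vertex removal increases the component count — the graph has no articulation points.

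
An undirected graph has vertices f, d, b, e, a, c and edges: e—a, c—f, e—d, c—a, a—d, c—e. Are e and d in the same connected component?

From e we can reach a, c, d, e, f, which includes d.

Yes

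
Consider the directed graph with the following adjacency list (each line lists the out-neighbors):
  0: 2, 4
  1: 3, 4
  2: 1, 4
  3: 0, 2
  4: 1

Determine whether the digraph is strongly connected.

Yes

From 4 we can reach every vertex (0, 1, 2, 3, 4), and every vertex can reach 4 (0, 1, 2, 3, 4). So the whole graph is one strongly connected component.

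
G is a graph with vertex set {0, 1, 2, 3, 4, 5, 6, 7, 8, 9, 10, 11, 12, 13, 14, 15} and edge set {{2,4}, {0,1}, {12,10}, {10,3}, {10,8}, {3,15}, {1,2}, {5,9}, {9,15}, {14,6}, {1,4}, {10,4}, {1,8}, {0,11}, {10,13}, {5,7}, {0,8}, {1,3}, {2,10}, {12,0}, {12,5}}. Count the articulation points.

3

Removing 0 increases the component count from 2 to 3, so 0 is a cut vertex.
Removing 5 increases the component count from 2 to 3, so 5 is a cut vertex.
Removing 10 increases the component count from 2 to 3, so 10 is a cut vertex.
By contrast removing 12 leaves 2 components; it is not a cut vertex. No other vertex is a cut vertex either.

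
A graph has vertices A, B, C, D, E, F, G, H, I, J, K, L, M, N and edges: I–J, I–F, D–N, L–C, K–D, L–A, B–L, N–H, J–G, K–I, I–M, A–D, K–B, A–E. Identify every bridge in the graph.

A-E, C-L, D-N, F-I, G-J, H-N, I-J, I-K, I-M

The edges on the cycle K-B-L-A-D-K are not bridges since each lies on that cycle.
But removing F–I disconnects F from I; removing N–H disconnects N from H; removing G–J disconnects G from J; removing A–E disconnects A from E — these are bridges.
In total 9 edges are bridges.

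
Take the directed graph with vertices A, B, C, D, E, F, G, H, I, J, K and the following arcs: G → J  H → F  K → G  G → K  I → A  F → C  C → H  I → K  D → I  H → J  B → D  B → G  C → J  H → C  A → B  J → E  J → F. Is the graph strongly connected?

No

There is no directed path from E to F, so the graph is not strongly connected.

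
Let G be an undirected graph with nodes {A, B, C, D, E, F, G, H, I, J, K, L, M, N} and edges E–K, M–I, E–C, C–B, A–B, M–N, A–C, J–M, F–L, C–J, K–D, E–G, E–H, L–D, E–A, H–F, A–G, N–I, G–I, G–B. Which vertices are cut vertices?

E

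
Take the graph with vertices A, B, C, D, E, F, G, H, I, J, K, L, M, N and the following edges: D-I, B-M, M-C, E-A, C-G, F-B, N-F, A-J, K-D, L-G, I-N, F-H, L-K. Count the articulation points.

2

Removing A increases the component count from 2 to 3, so A is a cut vertex.
Removing F increases the component count from 2 to 3, so F is a cut vertex.
By contrast removing J leaves 2 components; it is not a cut vertex. No other vertex is a cut vertex either.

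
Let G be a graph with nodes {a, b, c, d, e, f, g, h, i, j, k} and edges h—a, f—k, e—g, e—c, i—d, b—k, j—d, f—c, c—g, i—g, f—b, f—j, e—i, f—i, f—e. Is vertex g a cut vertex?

Deleting g leaves 2 components (was 2), so g is not a cut vertex.

No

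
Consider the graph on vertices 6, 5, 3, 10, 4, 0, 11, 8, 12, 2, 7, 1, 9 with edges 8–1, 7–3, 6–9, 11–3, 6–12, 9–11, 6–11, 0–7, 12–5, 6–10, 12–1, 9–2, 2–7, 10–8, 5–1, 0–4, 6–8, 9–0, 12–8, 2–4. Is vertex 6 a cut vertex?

Yes

Deleting 6 raises the number of components from 1 to 2, so 6 is a cut vertex.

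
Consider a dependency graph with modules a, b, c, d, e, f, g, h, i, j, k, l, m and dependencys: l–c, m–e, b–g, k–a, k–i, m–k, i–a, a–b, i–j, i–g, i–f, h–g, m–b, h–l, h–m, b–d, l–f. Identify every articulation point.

b, i, l, m

Removing b increases the component count from 1 to 2, so b is a cut vertex.
Removing i increases the component count from 1 to 2, so i is a cut vertex.
Removing l increases the component count from 1 to 2, so l is a cut vertex.
Likewise m is a cut vertex.
By contrast removing a leaves 1 component; it is not a cut vertex. No other vertex is a cut vertex either.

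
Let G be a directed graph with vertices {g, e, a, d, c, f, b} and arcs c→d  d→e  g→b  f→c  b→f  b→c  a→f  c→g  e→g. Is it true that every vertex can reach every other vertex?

There is no directed path from d to a, so the graph is not strongly connected.

No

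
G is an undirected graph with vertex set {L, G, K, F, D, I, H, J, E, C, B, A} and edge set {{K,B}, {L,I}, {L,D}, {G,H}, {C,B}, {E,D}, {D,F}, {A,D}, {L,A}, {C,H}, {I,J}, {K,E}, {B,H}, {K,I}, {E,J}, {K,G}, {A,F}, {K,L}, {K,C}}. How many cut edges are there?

The edges on the cycle K-G-H-B-K are not bridges since each lies on that cycle.
Every edge lies on some cycle, so there are no bridges.

0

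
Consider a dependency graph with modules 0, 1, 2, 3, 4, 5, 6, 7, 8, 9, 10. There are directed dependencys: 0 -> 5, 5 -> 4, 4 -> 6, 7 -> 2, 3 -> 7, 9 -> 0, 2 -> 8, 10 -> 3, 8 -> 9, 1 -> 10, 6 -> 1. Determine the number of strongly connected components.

{0, 1, 2, 3, 4, 5, 6, 7, 8, 9, 10} are all mutually reachable — one SCC of size 11.
That gives 1 strongly connected component.

1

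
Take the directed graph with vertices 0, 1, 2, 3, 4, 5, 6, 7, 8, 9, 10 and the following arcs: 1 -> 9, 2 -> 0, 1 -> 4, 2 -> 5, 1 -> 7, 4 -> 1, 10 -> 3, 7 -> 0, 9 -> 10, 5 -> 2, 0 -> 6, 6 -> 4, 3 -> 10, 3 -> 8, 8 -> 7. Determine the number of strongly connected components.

2

{0, 1, 3, 4, 6, 7, 8, 9, 10} are all mutually reachable — one SCC of size 9.
{2, 5} are all mutually reachable — one SCC of size 2.
That gives 2 strongly connected components.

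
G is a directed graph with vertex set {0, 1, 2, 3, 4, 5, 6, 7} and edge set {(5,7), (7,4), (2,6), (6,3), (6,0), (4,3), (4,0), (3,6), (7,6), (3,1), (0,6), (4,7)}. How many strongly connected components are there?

5

{0, 3, 6} are all mutually reachable — one SCC of size 3.
{4, 7} are all mutually reachable — one SCC of size 2.
{2} is an SCC by itself.
{5} is an SCC by itself.
{1} is an SCC by itself.
That gives 5 strongly connected components.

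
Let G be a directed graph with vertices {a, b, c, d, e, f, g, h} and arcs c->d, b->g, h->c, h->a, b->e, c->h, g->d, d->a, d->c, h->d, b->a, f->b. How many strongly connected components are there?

6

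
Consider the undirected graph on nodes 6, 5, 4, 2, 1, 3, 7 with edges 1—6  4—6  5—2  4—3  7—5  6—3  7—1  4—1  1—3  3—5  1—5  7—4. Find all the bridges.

2-5

The edges on the cycle 7-4-6-1-7 are not bridges since each lies on that cycle.
But removing 5—2 disconnects 5 from 2 — this is a bridge.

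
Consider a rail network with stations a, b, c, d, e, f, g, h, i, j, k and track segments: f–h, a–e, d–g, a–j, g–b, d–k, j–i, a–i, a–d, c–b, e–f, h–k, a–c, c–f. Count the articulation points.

Removing a increases the component count from 1 to 2, so a is a cut vertex.
By contrast removing g leaves 1 component; it is not a cut vertex. No other vertex is a cut vertex either.

1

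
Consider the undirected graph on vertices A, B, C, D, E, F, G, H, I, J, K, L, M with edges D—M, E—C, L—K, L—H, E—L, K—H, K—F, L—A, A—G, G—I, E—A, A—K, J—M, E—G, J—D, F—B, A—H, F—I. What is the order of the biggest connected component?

10

Starting from D we can reach D, J, M. That is one component of size 3.
Starting from A we can reach A, B, C, E, F, G, H, I, K, L. That is one component of size 10.
The largest has 10 vertices.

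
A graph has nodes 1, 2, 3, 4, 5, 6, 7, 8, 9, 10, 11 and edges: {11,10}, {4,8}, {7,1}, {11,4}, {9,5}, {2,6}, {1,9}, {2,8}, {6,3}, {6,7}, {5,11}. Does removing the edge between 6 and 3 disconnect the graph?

Removing 6–3 leaves no path between 6 and 3: the component count goes from 1 to 2. So it is a bridge.

Yes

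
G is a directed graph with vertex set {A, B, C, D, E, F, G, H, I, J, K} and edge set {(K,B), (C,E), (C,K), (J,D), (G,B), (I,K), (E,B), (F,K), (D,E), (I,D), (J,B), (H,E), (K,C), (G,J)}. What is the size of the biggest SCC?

2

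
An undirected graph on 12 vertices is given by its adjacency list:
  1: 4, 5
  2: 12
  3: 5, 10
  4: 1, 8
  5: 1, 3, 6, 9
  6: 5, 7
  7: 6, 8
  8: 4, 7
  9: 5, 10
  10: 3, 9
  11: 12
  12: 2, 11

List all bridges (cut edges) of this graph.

11-12, 12-2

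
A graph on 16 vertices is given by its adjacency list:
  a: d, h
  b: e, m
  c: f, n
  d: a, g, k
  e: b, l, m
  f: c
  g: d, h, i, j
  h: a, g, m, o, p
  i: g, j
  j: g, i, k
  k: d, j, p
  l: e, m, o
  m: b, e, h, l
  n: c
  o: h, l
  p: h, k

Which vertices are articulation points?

c, h

Removing c increases the component count from 2 to 3, so c is a cut vertex.
Removing h increases the component count from 2 to 3, so h is a cut vertex.
By contrast removing k leaves 2 components; it is not a cut vertex. No other vertex is a cut vertex either.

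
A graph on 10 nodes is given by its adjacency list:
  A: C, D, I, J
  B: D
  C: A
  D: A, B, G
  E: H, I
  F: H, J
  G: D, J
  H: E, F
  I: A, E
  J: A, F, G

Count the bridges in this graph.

2

The edges on the cycle E-I-A-J-F-H-E are not bridges since each lies on that cycle.
But removing D-B disconnects D from B; removing A-C disconnects A from C — these are bridges.
That makes 2 bridges.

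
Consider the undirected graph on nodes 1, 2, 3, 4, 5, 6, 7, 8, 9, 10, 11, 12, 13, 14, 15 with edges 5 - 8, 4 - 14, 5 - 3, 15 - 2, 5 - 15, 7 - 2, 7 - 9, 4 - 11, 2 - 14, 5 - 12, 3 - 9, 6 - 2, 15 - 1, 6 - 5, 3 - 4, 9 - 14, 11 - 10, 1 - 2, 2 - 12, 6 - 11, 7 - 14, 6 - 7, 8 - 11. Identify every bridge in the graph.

10-11

The edges on the cycle 6-5-3-4-14-7-6 are not bridges since each lies on that cycle.
But removing 10 - 11 disconnects 10 from 11 — this is a bridge.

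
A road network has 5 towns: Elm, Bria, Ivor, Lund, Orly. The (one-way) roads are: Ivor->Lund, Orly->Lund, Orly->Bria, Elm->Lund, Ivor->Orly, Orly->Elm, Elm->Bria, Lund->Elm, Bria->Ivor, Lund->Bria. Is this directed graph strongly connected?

From Orly we can reach every vertex (Elm, Bria, Ivor, Lund, Orly), and every vertex can reach Orly (Elm, Bria, Ivor, Lund, Orly). So the whole graph is one strongly connected component.

Yes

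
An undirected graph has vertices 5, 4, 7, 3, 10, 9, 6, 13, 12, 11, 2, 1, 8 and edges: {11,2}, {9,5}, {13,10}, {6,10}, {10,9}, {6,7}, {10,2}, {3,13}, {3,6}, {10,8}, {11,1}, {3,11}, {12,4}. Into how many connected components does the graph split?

2

Starting from 4 we can reach 4, 12. That is one component of size 2.
Starting from 1 we can reach 1, 2, 3, 5, 6, 7, 8, 9, 10, 11, 13. That is one component of size 11.
Total: 2 components.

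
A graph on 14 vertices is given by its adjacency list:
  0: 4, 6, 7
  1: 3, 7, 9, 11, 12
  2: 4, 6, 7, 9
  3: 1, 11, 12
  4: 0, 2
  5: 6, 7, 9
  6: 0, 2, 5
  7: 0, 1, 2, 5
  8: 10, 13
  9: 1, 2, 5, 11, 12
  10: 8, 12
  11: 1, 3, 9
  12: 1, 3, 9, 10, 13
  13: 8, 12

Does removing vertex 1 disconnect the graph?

Deleting 1 leaves 1 component (was 1) (its neighbors 3, 7, 9, 11, 12 remain connected to each other), so 1 is not a cut vertex.

No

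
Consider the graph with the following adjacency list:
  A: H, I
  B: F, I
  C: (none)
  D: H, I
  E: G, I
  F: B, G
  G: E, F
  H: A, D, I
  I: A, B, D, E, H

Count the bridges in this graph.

The edges on the cycle I-E-G-F-B-I are not bridges since each lies on that cycle.
Every edge lies on some cycle, so there are no bridges.

0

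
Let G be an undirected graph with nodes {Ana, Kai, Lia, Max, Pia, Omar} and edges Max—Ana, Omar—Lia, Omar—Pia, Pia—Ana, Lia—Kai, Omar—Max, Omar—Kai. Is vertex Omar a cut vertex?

Yes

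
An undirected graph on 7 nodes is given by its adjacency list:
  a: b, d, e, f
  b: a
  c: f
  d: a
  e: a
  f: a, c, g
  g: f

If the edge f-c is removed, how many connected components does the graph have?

2

Before removal there is 1 component.
f-c is a bridge — removing it separates f's side from c's side.
After removal: 2 components.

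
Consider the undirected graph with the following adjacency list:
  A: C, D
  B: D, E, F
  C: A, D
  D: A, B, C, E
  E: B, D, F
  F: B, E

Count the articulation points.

Removing D increases the component count from 1 to 2, so D is a cut vertex.
By contrast removing A leaves 1 component; it is not a cut vertex. No other vertex is a cut vertex either.

1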